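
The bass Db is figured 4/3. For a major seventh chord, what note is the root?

Gb

The figures 4/3 mean the fifth of the chord is in the bass. If Db is the fifth of a major seventh chord, the root is Gb (chord tones Gb–Bb–Db–F).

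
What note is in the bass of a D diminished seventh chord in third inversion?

Cb

D diminished seventh is D–F–Ab–Cb. Third inversion places the seventh in the bass: Cb.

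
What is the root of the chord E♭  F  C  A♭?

F

Reordering Eb, F, C, Ab into stacked thirds gives F–Ab–C–Eb; the bottom of that stack, F, is the root.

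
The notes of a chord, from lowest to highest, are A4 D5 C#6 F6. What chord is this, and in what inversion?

The distinct note names are A, D, C#, F. Stacked in thirds they read D–F–A–C#, which is a minor-major seventh chord on D.
The lowest note is A, the fifth of the chord, so this is second inversion (figured bass 4/3).

D minor-major seventh, second inversion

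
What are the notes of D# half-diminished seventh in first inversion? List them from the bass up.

D# half-diminished seventh is D#–F#–A–C#. First inversion puts the third (F#) in the bass, with the remaining tones above: F#, A, C#, D#.

F#, A, C#, D#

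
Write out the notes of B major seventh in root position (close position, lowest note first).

B major seventh is B–D#–F#–A#. Root position puts the root (B) in the bass, with the remaining tones above: B, D#, F#, A#.

B, D#, F#, A#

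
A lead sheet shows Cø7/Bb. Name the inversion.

third inversion

Cø7/Bb means C half-diminished seventh with Bb in the bass. Bb is the seventh of C half-diminished seventh (C–Eb–Gb–Bb), so this is third inversion.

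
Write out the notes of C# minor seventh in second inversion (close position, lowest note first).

The chord tones are C#–E–G#–B. With the fifth (G#) lowest for second inversion: G#, B, C#, E.

G#, B, C#, E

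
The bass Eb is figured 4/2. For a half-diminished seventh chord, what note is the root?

The figures 4/2 mean the seventh of the chord is in the bass. If Eb is the seventh of a half-diminished seventh chord, the root is F (chord tones F–Ab–Cb–Eb).

F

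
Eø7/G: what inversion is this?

first inversion

Eø7/G means E half-diminished seventh with G in the bass. G is the third of E half-diminished seventh (E–G–Bb–D), so this is first inversion.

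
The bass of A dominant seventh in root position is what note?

A

A dominant seventh is A–C#–E–G. Root position places the root in the bass: A.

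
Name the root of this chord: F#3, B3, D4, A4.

B

F#, B, D, A are the tones of a B minor seventh chord (B–D–F#–A), making B the root.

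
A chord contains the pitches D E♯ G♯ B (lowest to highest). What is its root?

Reordering D, E#, G#, B into stacked thirds gives E#–G#–B–D; the bottom of that stack, E#, is the root.

E#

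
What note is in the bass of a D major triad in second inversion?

A

The fifth of D major (D–F#–A) is A; that is the bass in second inversion.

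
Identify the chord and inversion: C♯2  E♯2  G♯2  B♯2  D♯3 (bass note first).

C# major ninth, root position

The pitch classes C#, E#, G#, B#, D# arrange in thirds as C#–E#–G#–B#–D#: a C# major ninth chord.
The lowest note is C#, the root of the chord, so this is root position.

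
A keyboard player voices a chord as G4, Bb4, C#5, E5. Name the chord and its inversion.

Reducing to letter names: G, Bb, C#, E. These stack in thirds as C#–E–G–Bb — a C# diminished seventh chord.
G is the fifth of C# diminished seventh; fifth in the bass means second inversion (figured bass 4/3).

C# diminished seventh, second inversion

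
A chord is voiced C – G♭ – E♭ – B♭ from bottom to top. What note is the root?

C, Gb, Eb, Bb are the tones of a C half-diminished seventh chord (C–Eb–Gb–Bb), making C the root.

C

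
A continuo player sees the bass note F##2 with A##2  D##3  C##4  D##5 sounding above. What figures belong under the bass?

The notes F##, A##, D##, C## stack in thirds as D##–F##–A##–C## — a D## minor seventh chord. The bass F## is the third, so this is first inversion: figured 6/5.

6/5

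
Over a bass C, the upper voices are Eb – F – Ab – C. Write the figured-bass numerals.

The notes C, Eb, F, Ab stack in thirds as F–Ab–C–Eb — an F minor seventh chord. The bass C is the fifth, so this is second inversion: figured 4/3.

4/3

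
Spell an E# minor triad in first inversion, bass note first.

G#, B#, E#

E# minor is E#–G#–B#. First inversion puts the third (G#) in the bass, with the remaining tones above: G#, B#, E#.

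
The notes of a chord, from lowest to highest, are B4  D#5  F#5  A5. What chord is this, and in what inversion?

B dominant seventh, root position

Reducing to letter names: B, D#, F#, A. These stack in thirds as B–D#–F#–A — a B dominant seventh chord.
B is the root of B dominant seventh; root in the bass means root position (figured bass 7).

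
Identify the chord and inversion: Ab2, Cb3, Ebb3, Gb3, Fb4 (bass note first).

Reducing to letter names: Ab, Cb, Ebb, Gb, Fb. These stack in thirds as Fb–Ab–Cb–Ebb–Gb — an Fb dominant ninth chord.
With the third (Ab) in the bass, the chord is in first inversion.

Fb dominant ninth, first inversion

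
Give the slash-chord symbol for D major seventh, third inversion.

Third inversion of D major seventh has the seventh (C#) in the bass. As a slash chord: Dmaj7/C#.

Dmaj7/C#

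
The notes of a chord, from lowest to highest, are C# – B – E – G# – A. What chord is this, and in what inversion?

A major ninth, first inversion

The distinct note names are C#, B, E, G#, A. Stacked in thirds they read A–C#–E–G#–B, which is a major ninth chord on A.
With the third (C#) in the bass, the chord is in first inversion.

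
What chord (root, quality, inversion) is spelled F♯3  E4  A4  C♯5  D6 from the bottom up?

D major ninth, first inversion

Reducing to letter names: F#, E, A, C#, D. These stack in thirds as D–F#–A–C#–E — a D major ninth chord.
The lowest note is F#, the third of the chord, so this is first inversion.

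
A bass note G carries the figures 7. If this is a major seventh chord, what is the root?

The figures 7 mean the root of the chord is in the bass. If G is the root of a major seventh chord, the root is G (chord tones G–B–D–F#).

G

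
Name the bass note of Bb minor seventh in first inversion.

Bb minor seventh is Bb–Db–F–Ab. First inversion places the third in the bass: Db.

Db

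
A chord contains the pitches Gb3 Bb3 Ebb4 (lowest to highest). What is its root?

Gb, Bb, Ebb are the tones of an Ebb augmented triad (Ebb–Gb–Bb), making Ebb the root.

Ebb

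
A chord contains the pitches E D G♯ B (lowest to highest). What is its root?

E, D, G#, B are the tones of an E dominant seventh chord (E–G#–B–D), making E the root.

E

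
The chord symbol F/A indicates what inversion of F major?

first inversion

F/A means F major with A in the bass. A is the third of F major (F–A–C), so this is first inversion.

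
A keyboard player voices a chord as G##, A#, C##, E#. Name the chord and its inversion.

A# major seventh, third inversion

Reducing to letter names: G##, A#, C##, E#. These stack in thirds as A#–C##–E#–G## — an A# major seventh chord.
G## is the seventh of A# major seventh; seventh in the bass means third inversion (figured bass 4/2).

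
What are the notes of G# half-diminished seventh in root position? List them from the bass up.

The chord tones are G#–B–D–F#. With the root (G#) lowest for root position: G#, B, D, F#.

G#, B, D, F#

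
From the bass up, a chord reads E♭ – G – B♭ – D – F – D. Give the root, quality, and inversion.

Reducing to letter names: Eb, G, Bb, D, F. These stack in thirds as Eb–G–Bb–D–F — an Eb major ninth chord.
With the root (Eb) in the bass, the chord is in root position.

Eb major ninth, root position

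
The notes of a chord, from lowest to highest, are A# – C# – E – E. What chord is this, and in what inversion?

A# diminished, root position

The pitch classes A#, C#, E arrange in thirds as A#–C#–E: an A# diminished triad.
The lowest note is A#, the root of the chord, so this is root position (figured bass 5/3).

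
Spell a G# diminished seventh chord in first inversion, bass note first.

G# diminished seventh is G#–B–D–F. First inversion puts the third (B) in the bass, with the remaining tones above: B, D, F, G#.

B, D, F, G#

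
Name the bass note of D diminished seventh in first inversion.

The third of D diminished seventh (D–F–Ab–Cb) is F; that is the bass in first inversion.

F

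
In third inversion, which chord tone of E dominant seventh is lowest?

D

In third inversion the seventh is lowest. For E dominant seventh (E–G#–B–D) that is D.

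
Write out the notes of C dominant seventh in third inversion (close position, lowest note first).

Bb, C, E, G

Spelling C dominant seventh: C–E–G–Bb. In third inversion the seventh is bass, giving Bb, C, E, G from the bottom.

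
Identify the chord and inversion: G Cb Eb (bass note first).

The pitch classes G, Cb, Eb arrange in thirds as Cb–Eb–G: a Cb augmented triad.
The lowest note is G, the fifth of the chord, so this is second inversion (figured bass 6/4).

Cb augmented, second inversion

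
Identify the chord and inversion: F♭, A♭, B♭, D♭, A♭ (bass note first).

The pitch classes Fb, Ab, Bb, Db arrange in thirds as Bb–Db–Fb–Ab: a Bb half-diminished seventh chord.
With the fifth (Fb) in the bass, the chord is in second inversion (figured bass 4/3).

Bb half-diminished seventh, second inversion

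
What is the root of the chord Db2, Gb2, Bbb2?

Reordering Db, Gb, Bbb into stacked thirds gives Gb–Bbb–Db; the bottom of that stack, Gb, is the root.

Gb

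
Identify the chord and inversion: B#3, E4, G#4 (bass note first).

E augmented, second inversion

The pitch classes B#, E, G# arrange in thirds as E–G#–B#: an E augmented triad.
With the fifth (B#) in the bass, the chord is in second inversion (figured bass 6/4).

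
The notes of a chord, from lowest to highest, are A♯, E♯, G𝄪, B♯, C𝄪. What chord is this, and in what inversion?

A# major ninth, root position

The distinct note names are A#, E#, G##, B#, C##. Stacked in thirds they read A#–C##–E#–G##–B#, which is a major ninth chord on A#.
The lowest note is A#, the root of the chord, so this is root position.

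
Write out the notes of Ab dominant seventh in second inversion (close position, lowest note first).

Eb, Gb, Ab, C

The chord tones are Ab–C–Eb–Gb. With the fifth (Eb) lowest for second inversion: Eb, Gb, Ab, C.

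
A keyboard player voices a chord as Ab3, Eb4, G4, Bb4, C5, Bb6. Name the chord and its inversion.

The distinct note names are Ab, Eb, G, Bb, C. Stacked in thirds they read Ab–C–Eb–G–Bb, which is a major ninth chord on Ab.
The lowest note is Ab, the root of the chord, so this is root position.

Ab major ninth, root position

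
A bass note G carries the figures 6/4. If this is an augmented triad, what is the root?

The figures 6/4 mean the fifth of the chord is in the bass. If G is the fifth of an augmented triad, the root is Cb (chord tones Cb–Eb–G).

Cb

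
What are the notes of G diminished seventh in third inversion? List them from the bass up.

The chord tones are G–Bb–Db–Fb. With the seventh (Fb) lowest for third inversion: Fb, G, Bb, Db.

Fb, G, Bb, Db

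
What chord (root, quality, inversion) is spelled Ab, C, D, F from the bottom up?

The pitch classes Ab, C, D, F arrange in thirds as D–F–Ab–C: a D half-diminished seventh chord.
The lowest note is Ab, the fifth of the chord, so this is second inversion (figured bass 4/3).

D half-diminished seventh, second inversion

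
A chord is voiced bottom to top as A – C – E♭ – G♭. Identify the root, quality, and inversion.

The pitch classes A, C, Eb, Gb arrange in thirds as A–C–Eb–Gb: an A diminished seventh chord.
With the root (A) in the bass, the chord is in root position (figured bass 7).

A diminished seventh, root position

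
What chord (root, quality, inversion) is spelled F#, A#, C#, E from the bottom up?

The pitch classes F#, A#, C#, E arrange in thirds as F#–A#–C#–E: an F# dominant seventh chord.
The lowest note is F#, the root of the chord, so this is root position (figured bass 7).

F# dominant seventh, root position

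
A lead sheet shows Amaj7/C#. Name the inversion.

first inversion

Amaj7/C# means A major seventh with C# in the bass. C# is the third of A major seventh (A–C#–E–G#), so this is first inversion.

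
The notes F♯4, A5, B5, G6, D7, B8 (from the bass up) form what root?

G

The distinct letter names are F#, A, B, G, D. Arranged as a stack of thirds they read G–B–D–F#–A, so G is the root (a G major ninth chord).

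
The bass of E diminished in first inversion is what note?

G

The third of E diminished (E–G–Bb) is G; that is the bass in first inversion.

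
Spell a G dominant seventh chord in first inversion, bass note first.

B, D, F, G

Spelling G dominant seventh: G–B–D–F. In first inversion the third is bass, giving B, D, F, G from the bottom.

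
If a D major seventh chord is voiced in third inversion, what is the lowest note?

In third inversion the seventh is lowest. For D major seventh (D–F#–A–C#) that is C#.

C#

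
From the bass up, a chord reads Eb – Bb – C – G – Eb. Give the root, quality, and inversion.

C minor seventh, first inversion

The distinct note names are Eb, Bb, C, G. Stacked in thirds they read C–Eb–G–Bb, which is a minor seventh chord on C.
With the third (Eb) in the bass, the chord is in first inversion (figured bass 6/5).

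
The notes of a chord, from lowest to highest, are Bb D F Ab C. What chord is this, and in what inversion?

Bb dominant ninth, root position

The pitch classes Bb, D, F, Ab, C arrange in thirds as Bb–D–F–Ab–C: a Bb dominant ninth chord.
Bb is the root of Bb dominant ninth; root in the bass means root position.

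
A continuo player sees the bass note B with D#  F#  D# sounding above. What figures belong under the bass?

5/3

The notes B, D#, F# stack in thirds as B–D#–F# — a B major triad. The bass B is the root, so this is root position: figured 5/3.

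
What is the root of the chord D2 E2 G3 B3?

E

D, E, G, B are the tones of an E minor seventh chord (E–G–B–D), making E the root.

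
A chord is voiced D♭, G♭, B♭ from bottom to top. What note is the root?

Db, Gb, Bb are the tones of a Gb major triad (Gb–Bb–Db), making Gb the root.

Gb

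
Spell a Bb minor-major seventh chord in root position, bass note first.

Bb, Db, F, A

The chord tones are Bb–Db–F–A. With the root (Bb) lowest for root position: Bb, Db, F, A.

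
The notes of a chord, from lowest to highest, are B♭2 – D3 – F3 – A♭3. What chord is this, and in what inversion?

Bb dominant seventh, root position

Reducing to letter names: Bb, D, F, Ab. These stack in thirds as Bb–D–F–Ab — a Bb dominant seventh chord.
The lowest note is Bb, the root of the chord, so this is root position (figured bass 7).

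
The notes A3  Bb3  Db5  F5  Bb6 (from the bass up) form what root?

Bb

Reordering A, Bb, Db, F into stacked thirds gives Bb–Db–F–A; the bottom of that stack, Bb, is the root.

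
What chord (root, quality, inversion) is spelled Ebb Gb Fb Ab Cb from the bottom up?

The distinct note names are Ebb, Gb, Fb, Ab, Cb. Stacked in thirds they read Fb–Ab–Cb–Ebb–Gb, which is a dominant ninth chord on Fb.
Ebb is the seventh of Fb dominant ninth; seventh in the bass means third inversion.

Fb dominant ninth, third inversion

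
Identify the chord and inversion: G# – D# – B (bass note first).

G# minor, root position

Reducing to letter names: G#, D#, B. These stack in thirds as G#–B–D# — a G# minor triad.
G# is the root of G# minor; root in the bass means root position (figured bass 5/3).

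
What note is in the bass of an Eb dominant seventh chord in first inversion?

In first inversion the third is lowest. For Eb dominant seventh (Eb–G–Bb–Db) that is G.

G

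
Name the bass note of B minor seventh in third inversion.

B minor seventh is B–D–F#–A. Third inversion places the seventh in the bass: A.

A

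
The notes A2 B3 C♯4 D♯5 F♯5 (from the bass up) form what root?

B

Reordering A, B, C#, D#, F# into stacked thirds gives B–D#–F#–A–C#; the bottom of that stack, B, is the root.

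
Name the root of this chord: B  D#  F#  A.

B, D#, F#, A are the tones of a B dominant seventh chord (B–D#–F#–A), making B the root.

B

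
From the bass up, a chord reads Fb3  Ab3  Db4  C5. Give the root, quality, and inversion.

Db minor-major seventh, first inversion

Reducing to letter names: Fb, Ab, Db, C. These stack in thirds as Db–Fb–Ab–C — a Db minor-major seventh chord.
The lowest note is Fb, the third of the chord, so this is first inversion (figured bass 6/5).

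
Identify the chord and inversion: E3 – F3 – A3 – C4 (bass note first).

F major seventh, third inversion

The distinct note names are E, F, A, C. Stacked in thirds they read F–A–C–E, which is a major seventh chord on F.
The lowest note is E, the seventh of the chord, so this is third inversion (figured bass 4/2).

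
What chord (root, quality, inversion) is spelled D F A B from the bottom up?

B half-diminished seventh, first inversion

The distinct note names are D, F, A, B. Stacked in thirds they read B–D–F–A, which is a half-diminished seventh chord on B.
The lowest note is D, the third of the chord, so this is first inversion (figured bass 6/5).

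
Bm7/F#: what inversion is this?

Bm7/F# means B minor seventh with F# in the bass. F# is the fifth of B minor seventh (B–D–F#–A), so this is second inversion.

second inversion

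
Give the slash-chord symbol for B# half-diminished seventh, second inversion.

Second inversion of B# half-diminished seventh has the fifth (F#) in the bass. As a slash chord: B#ø7/F#.

B#ø7/F#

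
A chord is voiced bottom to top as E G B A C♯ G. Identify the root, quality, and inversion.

A dominant ninth, second inversion

Reducing to letter names: E, G, B, A, C#. These stack in thirds as A–C#–E–G–B — an A dominant ninth chord.
The lowest note is E, the fifth of the chord, so this is second inversion.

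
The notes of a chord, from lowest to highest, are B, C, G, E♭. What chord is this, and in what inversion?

C minor-major seventh, third inversion

Reducing to letter names: B, C, G, Eb. These stack in thirds as C–Eb–G–B — a C minor-major seventh chord.
The lowest note is B, the seventh of the chord, so this is third inversion (figured bass 4/2).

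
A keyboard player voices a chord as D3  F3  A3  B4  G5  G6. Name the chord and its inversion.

G dominant ninth, second inversion

The distinct note names are D, F, A, B, G. Stacked in thirds they read G–B–D–F–A, which is a dominant ninth chord on G.
With the fifth (D) in the bass, the chord is in second inversion.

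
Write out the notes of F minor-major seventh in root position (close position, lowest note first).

F, Ab, C, E

F minor-major seventh is F–Ab–C–E. Root position puts the root (F) in the bass, with the remaining tones above: F, Ab, C, E.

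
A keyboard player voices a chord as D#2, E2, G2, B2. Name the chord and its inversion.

E minor-major seventh, third inversion

The distinct note names are D#, E, G, B. Stacked in thirds they read E–G–B–D#, which is a minor-major seventh chord on E.
D# is the seventh of E minor-major seventh; seventh in the bass means third inversion (figured bass 4/2).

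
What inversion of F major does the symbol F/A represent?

F/A means F major with A in the bass. A is the third of F major (F–A–C), so this is first inversion.

first inversion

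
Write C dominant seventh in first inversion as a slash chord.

First inversion of C dominant seventh has the third (E) in the bass. As a slash chord: C7/E.

C7/E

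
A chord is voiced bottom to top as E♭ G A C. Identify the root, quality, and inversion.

A half-diminished seventh, second inversion

Reducing to letter names: Eb, G, A, C. These stack in thirds as A–C–Eb–G — an A half-diminished seventh chord.
With the fifth (Eb) in the bass, the chord is in second inversion (figured bass 4/3).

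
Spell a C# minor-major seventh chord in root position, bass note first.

C#, E, G#, B#

C# minor-major seventh is C#–E–G#–B#. Root position puts the root (C#) in the bass, with the remaining tones above: C#, E, G#, B#.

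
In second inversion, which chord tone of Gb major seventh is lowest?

Gb major seventh is Gb–Bb–Db–F. Second inversion places the fifth in the bass: Db.

Db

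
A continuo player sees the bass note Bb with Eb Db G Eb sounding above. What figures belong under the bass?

4/3

The notes Bb, Eb, Db, G stack in thirds as Eb–G–Bb–Db — an Eb dominant seventh chord. The bass Bb is the fifth, so this is second inversion: figured 4/3.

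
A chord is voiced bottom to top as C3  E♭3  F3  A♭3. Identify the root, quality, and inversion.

F minor seventh, second inversion

The distinct note names are C, Eb, F, Ab. Stacked in thirds they read F–Ab–C–Eb, which is a minor seventh chord on F.
The lowest note is C, the fifth of the chord, so this is second inversion (figured bass 4/3).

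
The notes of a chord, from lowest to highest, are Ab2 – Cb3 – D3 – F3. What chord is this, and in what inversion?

D diminished seventh, second inversion

The distinct note names are Ab, Cb, D, F. Stacked in thirds they read D–F–Ab–Cb, which is a diminished seventh chord on D.
Ab is the fifth of D diminished seventh; fifth in the bass means second inversion (figured bass 4/3).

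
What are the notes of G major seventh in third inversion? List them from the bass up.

F#, G, B, D

G major seventh is G–B–D–F#. Third inversion puts the seventh (F#) in the bass, with the remaining tones above: F#, G, B, D.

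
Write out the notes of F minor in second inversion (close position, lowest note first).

Spelling F minor: F–Ab–C. In second inversion the fifth is bass, giving C, F, Ab from the bottom.

C, F, Ab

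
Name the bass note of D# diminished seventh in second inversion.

In second inversion the fifth is lowest. For D# diminished seventh (D#–F#–A–C) that is A.

A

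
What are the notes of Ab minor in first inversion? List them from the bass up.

Ab minor is Ab–Cb–Eb. First inversion puts the third (Cb) in the bass, with the remaining tones above: Cb, Eb, Ab.

Cb, Eb, Ab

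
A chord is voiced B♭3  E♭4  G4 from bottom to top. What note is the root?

Bb, Eb, G are the tones of an Eb major triad (Eb–G–Bb), making Eb the root.

Eb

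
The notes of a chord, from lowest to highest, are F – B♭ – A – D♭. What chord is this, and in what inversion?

The distinct note names are F, Bb, A, Db. Stacked in thirds they read Bb–Db–F–A, which is a minor-major seventh chord on Bb.
With the fifth (F) in the bass, the chord is in second inversion (figured bass 4/3).

Bb minor-major seventh, second inversion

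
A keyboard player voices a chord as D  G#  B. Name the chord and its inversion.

G# diminished, second inversion

Reducing to letter names: D, G#, B. These stack in thirds as G#–B–D — a G# diminished triad.
The lowest note is D, the fifth of the chord, so this is second inversion (figured bass 6/4).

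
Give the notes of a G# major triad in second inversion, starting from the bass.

D#, G#, B#

G# major is G#–B#–D#. Second inversion puts the fifth (D#) in the bass, with the remaining tones above: D#, G#, B#.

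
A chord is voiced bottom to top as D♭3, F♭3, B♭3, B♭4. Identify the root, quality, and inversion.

The distinct note names are Db, Fb, Bb. Stacked in thirds they read Bb–Db–Fb, which is a diminished triad on Bb.
The lowest note is Db, the third of the chord, so this is first inversion (figured bass 6).

Bb diminished, first inversion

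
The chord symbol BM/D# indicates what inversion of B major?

BM/D# means B major with D# in the bass. D# is the third of B major (B–D#–F#), so this is first inversion.

first inversion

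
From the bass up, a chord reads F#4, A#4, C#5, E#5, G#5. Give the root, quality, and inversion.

The distinct note names are F#, A#, C#, E#, G#. Stacked in thirds they read F#–A#–C#–E#–G#, which is a major ninth chord on F#.
The lowest note is F#, the root of the chord, so this is root position.

F# major ninth, root position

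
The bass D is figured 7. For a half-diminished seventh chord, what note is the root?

D

The figures 7 mean the root of the chord is in the bass. If D is the root of a half-diminished seventh chord, the root is D (chord tones D–F–Ab–C).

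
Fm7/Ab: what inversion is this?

Fm7/Ab means F minor seventh with Ab in the bass. Ab is the third of F minor seventh (F–Ab–C–Eb), so this is first inversion.

first inversion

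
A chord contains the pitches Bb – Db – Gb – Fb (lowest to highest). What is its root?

Gb

Bb, Db, Gb, Fb are the tones of a Gb dominant seventh chord (Gb–Bb–Db–Fb), making Gb the root.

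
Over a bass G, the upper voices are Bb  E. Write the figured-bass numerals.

The notes G, Bb, E stack in thirds as E–G–Bb — an E diminished triad. The bass G is the third, so this is first inversion: figured 6.

6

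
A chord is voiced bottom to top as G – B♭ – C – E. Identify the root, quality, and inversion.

The pitch classes G, Bb, C, E arrange in thirds as C–E–G–Bb: a C dominant seventh chord.
With the fifth (G) in the bass, the chord is in second inversion (figured bass 4/3).

C dominant seventh, second inversion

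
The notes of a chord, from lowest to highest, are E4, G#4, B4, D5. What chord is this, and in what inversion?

E dominant seventh, root position

Reducing to letter names: E, G#, B, D. These stack in thirds as E–G#–B–D — an E dominant seventh chord.
E is the root of E dominant seventh; root in the bass means root position (figured bass 7).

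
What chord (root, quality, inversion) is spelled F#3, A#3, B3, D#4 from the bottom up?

Reducing to letter names: F#, A#, B, D#. These stack in thirds as B–D#–F#–A# — a B major seventh chord.
With the fifth (F#) in the bass, the chord is in second inversion (figured bass 4/3).

B major seventh, second inversion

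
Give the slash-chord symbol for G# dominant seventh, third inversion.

G#7/F#

Third inversion of G# dominant seventh has the seventh (F#) in the bass. As a slash chord: G#7/F#.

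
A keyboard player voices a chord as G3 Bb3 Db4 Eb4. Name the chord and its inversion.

Eb dominant seventh, first inversion

Reducing to letter names: G, Bb, Db, Eb. These stack in thirds as Eb–G–Bb–Db — an Eb dominant seventh chord.
G is the third of Eb dominant seventh; third in the bass means first inversion (figured bass 6/5).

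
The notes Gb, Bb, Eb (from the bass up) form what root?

The distinct letter names are Gb, Bb, Eb. Arranged as a stack of thirds they read Eb–Gb–Bb, so Eb is the root (an Eb minor triad).

Eb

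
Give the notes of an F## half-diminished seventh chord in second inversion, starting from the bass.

F## half-diminished seventh is F##–A#–C#–E#. Second inversion puts the fifth (C#) in the bass, with the remaining tones above: C#, E#, F##, A#.

C#, E#, F##, A#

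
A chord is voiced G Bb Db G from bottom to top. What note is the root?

G

The distinct letter names are G, Bb, Db. Arranged as a stack of thirds they read G–Bb–Db, so G is the root (a G diminished triad).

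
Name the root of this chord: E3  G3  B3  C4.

E, G, B, C are the tones of a C major seventh chord (C–E–G–B), making C the root.

C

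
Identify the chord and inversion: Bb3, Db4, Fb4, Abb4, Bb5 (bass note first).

Bb diminished seventh, root position

The distinct note names are Bb, Db, Fb, Abb. Stacked in thirds they read Bb–Db–Fb–Abb, which is a diminished seventh chord on Bb.
Bb is the root of Bb diminished seventh; root in the bass means root position (figured bass 7).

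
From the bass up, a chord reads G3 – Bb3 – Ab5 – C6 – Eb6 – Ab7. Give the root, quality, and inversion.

Ab major ninth, third inversion

The pitch classes G, Bb, Ab, C, Eb arrange in thirds as Ab–C–Eb–G–Bb: an Ab major ninth chord.
G is the seventh of Ab major ninth; seventh in the bass means third inversion.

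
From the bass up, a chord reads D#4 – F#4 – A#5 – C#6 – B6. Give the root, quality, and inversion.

The pitch classes D#, F#, A#, C#, B arrange in thirds as B–D#–F#–A#–C#: a B major ninth chord.
The lowest note is D#, the third of the chord, so this is first inversion.

B major ninth, first inversion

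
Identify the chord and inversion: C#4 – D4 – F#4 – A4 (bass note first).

D major seventh, third inversion

The pitch classes C#, D, F#, A arrange in thirds as D–F#–A–C#: a D major seventh chord.
The lowest note is C#, the seventh of the chord, so this is third inversion (figured bass 4/2).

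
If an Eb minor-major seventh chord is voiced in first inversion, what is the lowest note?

The third of Eb minor-major seventh (Eb–Gb–Bb–D) is Gb; that is the bass in first inversion.

Gb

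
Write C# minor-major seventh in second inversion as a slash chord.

Second inversion of C# minor-major seventh has the fifth (G#) in the bass. As a slash chord: C#m(maj7)/G#.

C#m(maj7)/G#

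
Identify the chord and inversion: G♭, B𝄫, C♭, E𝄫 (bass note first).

Cb minor seventh, second inversion

The distinct note names are Gb, Bbb, Cb, Ebb. Stacked in thirds they read Cb–Ebb–Gb–Bbb, which is a minor seventh chord on Cb.
Gb is the fifth of Cb minor seventh; fifth in the bass means second inversion (figured bass 4/3).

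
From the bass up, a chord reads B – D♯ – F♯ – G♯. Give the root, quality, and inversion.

The pitch classes B, D#, F#, G# arrange in thirds as G#–B–D#–F#: a G# minor seventh chord.
With the third (B) in the bass, the chord is in first inversion (figured bass 6/5).

G# minor seventh, first inversion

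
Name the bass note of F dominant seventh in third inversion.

F dominant seventh is F–A–C–Eb. Third inversion places the seventh in the bass: Eb.

Eb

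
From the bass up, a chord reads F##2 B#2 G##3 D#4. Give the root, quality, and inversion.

The distinct note names are F##, B#, G##, D#. Stacked in thirds they read G##–B#–D#–F##, which is a half-diminished seventh chord on G##.
The lowest note is F##, the seventh of the chord, so this is third inversion (figured bass 4/2).

G## half-diminished seventh, third inversion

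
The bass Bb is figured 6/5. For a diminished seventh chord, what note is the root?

G

The figures 6/5 mean the third of the chord is in the bass. If Bb is the third of a diminished seventh chord, the root is G (chord tones G–Bb–Db–Fb).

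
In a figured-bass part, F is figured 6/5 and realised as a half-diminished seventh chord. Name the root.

The figures 6/5 mean the third of the chord is in the bass. If F is the third of a half-diminished seventh chord, the root is D (chord tones D–F–Ab–C).

D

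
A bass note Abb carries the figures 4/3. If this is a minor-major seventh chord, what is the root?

Dbb

The figures 4/3 mean the fifth of the chord is in the bass. If Abb is the fifth of a minor-major seventh chord, the root is Dbb (chord tones Dbb–Fbb–Abb–Cb).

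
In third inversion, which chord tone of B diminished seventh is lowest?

The seventh of B diminished seventh (B–D–F–Ab) is Ab; that is the bass in third inversion.

Ab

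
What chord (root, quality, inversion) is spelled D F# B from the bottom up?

The pitch classes D, F#, B arrange in thirds as B–D–F#: a B minor triad.
With the third (D) in the bass, the chord is in first inversion (figured bass 6).

B minor, first inversion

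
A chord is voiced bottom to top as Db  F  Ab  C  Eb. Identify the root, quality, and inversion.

The distinct note names are Db, F, Ab, C, Eb. Stacked in thirds they read Db–F–Ab–C–Eb, which is a major ninth chord on Db.
Db is the root of Db major ninth; root in the bass means root position.

Db major ninth, root position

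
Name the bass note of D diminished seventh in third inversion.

Cb

The seventh of D diminished seventh (D–F–Ab–Cb) is Cb; that is the bass in third inversion.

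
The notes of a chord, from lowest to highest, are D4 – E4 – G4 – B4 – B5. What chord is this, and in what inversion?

The distinct note names are D, E, G, B. Stacked in thirds they read E–G–B–D, which is a minor seventh chord on E.
D is the seventh of E minor seventh; seventh in the bass means third inversion (figured bass 4/2).

E minor seventh, third inversion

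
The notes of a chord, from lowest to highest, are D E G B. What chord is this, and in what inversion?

E minor seventh, third inversion

The distinct note names are D, E, G, B. Stacked in thirds they read E–G–B–D, which is a minor seventh chord on E.
With the seventh (D) in the bass, the chord is in third inversion (figured bass 4/2).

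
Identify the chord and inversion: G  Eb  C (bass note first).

C minor, second inversion

The pitch classes G, Eb, C arrange in thirds as C–Eb–G: a C minor triad.
With the fifth (G) in the bass, the chord is in second inversion (figured bass 6/4).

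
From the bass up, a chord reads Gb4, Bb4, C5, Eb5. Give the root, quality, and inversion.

C half-diminished seventh, second inversion

Reducing to letter names: Gb, Bb, C, Eb. These stack in thirds as C–Eb–Gb–Bb — a C half-diminished seventh chord.
Gb is the fifth of C half-diminished seventh; fifth in the bass means second inversion (figured bass 4/3).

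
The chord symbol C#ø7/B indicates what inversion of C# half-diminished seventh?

third inversion

C#ø7/B means C# half-diminished seventh with B in the bass. B is the seventh of C# half-diminished seventh (C#–E–G–B), so this is third inversion.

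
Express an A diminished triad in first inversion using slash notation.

Adim/C

First inversion of A diminished has the third (C) in the bass. As a slash chord: Adim/C.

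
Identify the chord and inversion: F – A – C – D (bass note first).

The pitch classes F, A, C, D arrange in thirds as D–F–A–C: a D minor seventh chord.
With the third (F) in the bass, the chord is in first inversion (figured bass 6/5).

D minor seventh, first inversion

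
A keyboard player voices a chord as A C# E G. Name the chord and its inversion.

Reducing to letter names: A, C#, E, G. These stack in thirds as A–C#–E–G — an A dominant seventh chord.
The lowest note is A, the root of the chord, so this is root position (figured bass 7).

A dominant seventh, root position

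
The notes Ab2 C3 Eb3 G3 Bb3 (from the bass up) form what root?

Ab

Reordering Ab, C, Eb, G, Bb into stacked thirds gives Ab–C–Eb–G–Bb; the bottom of that stack, Ab, is the root.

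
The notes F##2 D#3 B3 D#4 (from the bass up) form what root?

B

F##, D#, B are the tones of a B augmented triad (B–D#–F##), making B the root.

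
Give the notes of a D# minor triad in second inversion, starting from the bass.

A#, D#, F#

The chord tones are D#–F#–A#. With the fifth (A#) lowest for second inversion: A#, D#, F#.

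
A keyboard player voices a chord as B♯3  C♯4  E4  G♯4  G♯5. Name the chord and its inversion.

The pitch classes B#, C#, E, G# arrange in thirds as C#–E–G#–B#: a C# minor-major seventh chord.
The lowest note is B#, the seventh of the chord, so this is third inversion (figured bass 4/2).

C# minor-major seventh, third inversion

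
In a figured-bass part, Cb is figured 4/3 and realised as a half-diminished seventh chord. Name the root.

F

The figures 4/3 mean the fifth of the chord is in the bass. If Cb is the fifth of a half-diminished seventh chord, the root is F (chord tones F–Ab–Cb–Eb).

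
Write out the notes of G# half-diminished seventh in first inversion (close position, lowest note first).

B, D, F#, G#

G# half-diminished seventh is G#–B–D–F#. First inversion puts the third (B) in the bass, with the remaining tones above: B, D, F#, G#.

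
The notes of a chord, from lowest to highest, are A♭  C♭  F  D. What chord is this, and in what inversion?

D diminished seventh, second inversion

Reducing to letter names: Ab, Cb, F, D. These stack in thirds as D–F–Ab–Cb — a D diminished seventh chord.
The lowest note is Ab, the fifth of the chord, so this is second inversion (figured bass 4/3).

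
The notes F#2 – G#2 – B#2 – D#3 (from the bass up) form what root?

G#

F#, G#, B#, D# are the tones of a G# dominant seventh chord (G#–B#–D#–F#), making G# the root.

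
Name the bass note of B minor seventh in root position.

B

The root of B minor seventh (B–D–F#–A) is B; that is the bass in root position.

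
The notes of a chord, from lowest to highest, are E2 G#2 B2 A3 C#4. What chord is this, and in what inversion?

The pitch classes E, G#, B, A, C# arrange in thirds as A–C#–E–G#–B: an A major ninth chord.
With the fifth (E) in the bass, the chord is in second inversion.

A major ninth, second inversion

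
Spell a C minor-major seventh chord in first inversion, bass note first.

Spelling C minor-major seventh: C–Eb–G–B. In first inversion the third is bass, giving Eb, G, B, C from the bottom.

Eb, G, B, C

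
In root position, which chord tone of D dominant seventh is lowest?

The root of D dominant seventh (D–F#–A–C) is D; that is the bass in root position.

D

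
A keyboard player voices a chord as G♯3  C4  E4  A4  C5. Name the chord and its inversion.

A minor-major seventh, third inversion

The pitch classes G#, C, E, A arrange in thirds as A–C–E–G#: an A minor-major seventh chord.
With the seventh (G#) in the bass, the chord is in third inversion (figured bass 4/2).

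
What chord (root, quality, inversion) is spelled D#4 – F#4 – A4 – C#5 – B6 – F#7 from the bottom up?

B dominant ninth, first inversion

Reducing to letter names: D#, F#, A, C#, B. These stack in thirds as B–D#–F#–A–C# — a B dominant ninth chord.
The lowest note is D#, the third of the chord, so this is first inversion.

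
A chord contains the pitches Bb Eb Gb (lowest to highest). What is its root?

Eb

Bb, Eb, Gb are the tones of an Eb minor triad (Eb–Gb–Bb), making Eb the root.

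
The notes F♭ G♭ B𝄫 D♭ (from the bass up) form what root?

Reordering Fb, Gb, Bbb, Db into stacked thirds gives Gb–Bbb–Db–Fb; the bottom of that stack, Gb, is the root.

Gb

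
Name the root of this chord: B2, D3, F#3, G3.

G

Reordering B, D, F#, G into stacked thirds gives G–B–D–F#; the bottom of that stack, G, is the root.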